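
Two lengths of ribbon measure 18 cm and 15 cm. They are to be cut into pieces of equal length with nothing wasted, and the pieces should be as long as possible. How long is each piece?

3 cm

By the Euclidean algorithm:
18 = 1 × 15 + 3
15 = 5 × 3 + 0
gcd(18, 15) = 3.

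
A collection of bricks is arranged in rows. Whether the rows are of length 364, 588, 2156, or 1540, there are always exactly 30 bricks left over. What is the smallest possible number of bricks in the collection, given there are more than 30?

N − 30 must be a common multiple of 364, 588, 2156, and 1540.
364 = 2^2 × 7 × 13
588 = 2^2 × 3 × 7^2
2156 = 2^2 × 7^2 × 11
1540 = 2^2 × 5 × 7 × 11
LCM(364, 588, 2156, 1540) = 2^2 × 3 × 5 × 7^2 × 11 × 13 = 420420.
Smallest N > 30 is LCM + 30 = 420420 + 30 = 420450.

420450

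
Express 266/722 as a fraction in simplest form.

266 = 2 × 7 × 19
722 = 2 × 19^2
gcd(266, 722) = 2 × 19 = 38.
Divide numerator and denominator by 38: 266/722 = 7/19.

7/19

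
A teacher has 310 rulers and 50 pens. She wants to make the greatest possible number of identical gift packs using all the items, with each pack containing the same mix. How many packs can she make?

10 packs

The pack count must divide each quantity, so the greatest is gcd(310, 50).
310 = 2 × 5 × 31
50 = 2 × 5^2
gcd(310, 50) = 2 × 5 = 10.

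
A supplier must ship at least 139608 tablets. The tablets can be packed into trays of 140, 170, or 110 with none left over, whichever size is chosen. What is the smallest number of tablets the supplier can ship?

The number of tablets must be a common multiple of 140, 170, and 110, so a multiple of their LCM.
140 = 2^2 × 5 × 7
170 = 2 × 5 × 17
110 = 2 × 5 × 11
LCM(140, 170, 110) = 2^2 × 5 × 7 × 11 × 17 = 26180.
Smallest multiple of 26180 that is ≥ 139608: ⌈139608/26180⌉ × 26180 = 6 × 26180 = 157080.

157080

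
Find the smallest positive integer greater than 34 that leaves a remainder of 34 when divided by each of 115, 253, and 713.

N − 34 must be a common multiple of 115, 253, and 713.
115 = 5 × 23
253 = 11 × 23
713 = 23 × 31
LCM(115, 253, 713) = 5 × 11 × 23 × 31 = 39215.
Smallest N > 34 is LCM + 34 = 39215 + 34 = 39249.

39249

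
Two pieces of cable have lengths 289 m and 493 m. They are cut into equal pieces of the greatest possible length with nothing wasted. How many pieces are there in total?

46

Piece length = gcd(289, 493).
289 = 17^2
493 = 17 × 29
gcd(289, 493) = 17.
Total pieces = 289/17 + 493/17 = 17 + 29 = 46.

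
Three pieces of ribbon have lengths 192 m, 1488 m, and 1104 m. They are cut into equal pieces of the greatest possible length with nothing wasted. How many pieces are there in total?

Piece length = gcd(192, 1488, 1104).
192 = 2^6 × 3
1488 = 2^4 × 3 × 31
1104 = 2^4 × 3 × 23
gcd(192, 1488, 1104) = 2^4 × 3 = 48.
Total pieces = 192/48 + 1488/48 + 1104/48 = 4 + 31 + 23 = 58.

58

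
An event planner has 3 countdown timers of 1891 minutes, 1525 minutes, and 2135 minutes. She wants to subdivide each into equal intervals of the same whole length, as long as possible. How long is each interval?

61 minutes

The interval must divide each timer length; the longest such is the gcd.
1891 = 31 × 61
1525 = 5^2 × 61
2135 = 5 × 7 × 61
gcd(1891, 1525, 2135) = 61.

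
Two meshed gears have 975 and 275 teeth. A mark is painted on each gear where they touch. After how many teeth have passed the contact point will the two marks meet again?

They coincide at every common multiple of the periods; the first is the LCM.
975 = 3 × 5^2 × 13
275 = 5^2 × 11
LCM(975, 275) = 3 × 5^2 × 11 × 13 = 10725.

10725 teeth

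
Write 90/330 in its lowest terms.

90 = 2 × 3^2 × 5
330 = 2 × 3 × 5 × 11
gcd(90, 330) = 2 × 3 × 5 = 30.
Divide numerator and denominator by 30: 90/330 = 3/11.

3/11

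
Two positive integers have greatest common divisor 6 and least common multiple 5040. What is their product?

For any two positive integers, gcd × lcm = product = 6 × 5040 = 30240.

30240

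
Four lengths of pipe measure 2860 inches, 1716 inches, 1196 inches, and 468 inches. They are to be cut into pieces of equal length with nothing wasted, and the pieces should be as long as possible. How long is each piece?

Each piece length must divide every original length, so the longest possible is gcd(2860, 1716, 1196, 468).
2860 = 2^2 × 5 × 11 × 13
1716 = 2^2 × 3 × 11 × 13
1196 = 2^2 × 13 × 23
468 = 2^2 × 3^2 × 13
gcd(2860, 1716, 1196, 468) = 2^2 × 13 = 52.

52 inches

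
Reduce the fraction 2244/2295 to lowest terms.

2244 = 2^2 × 3 × 11 × 17
2295 = 3^3 × 5 × 17
gcd(2244, 2295) = 3 × 17 = 51.
Divide numerator and denominator by 51: 2244/2295 = 44/45.

44/45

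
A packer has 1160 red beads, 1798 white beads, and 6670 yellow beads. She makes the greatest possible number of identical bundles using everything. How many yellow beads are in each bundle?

115

Number of bundles = gcd(1160, 1798, 6670).
1160 = 2^3 × 5 × 29
1798 = 2 × 29 × 31
6670 = 2 × 5 × 23 × 29
gcd(1160, 1798, 6670) = 2 × 29 = 58.
yellow beads per bundle = 6670 / 58 = 115.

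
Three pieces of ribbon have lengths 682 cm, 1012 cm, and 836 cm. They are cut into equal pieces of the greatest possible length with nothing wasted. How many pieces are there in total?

115

Piece length = gcd(682, 1012, 836).
682 = 2 × 11 × 31
1012 = 2^2 × 11 × 23
836 = 2^2 × 11 × 19
gcd(682, 1012, 836) = 2 × 11 = 22.
Total pieces = 682/22 + 1012/22 + 836/22 = 31 + 46 + 38 = 115.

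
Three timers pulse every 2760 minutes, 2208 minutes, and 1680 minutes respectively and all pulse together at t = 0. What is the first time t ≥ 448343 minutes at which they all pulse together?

463680 minutes

Joint pulses occur at multiples of LCM(2760, 2208, 1680).
2760 = 2^3 × 3 × 5 × 23
2208 = 2^5 × 3 × 23
1680 = 2^4 × 3 × 5 × 7
LCM(2760, 2208, 1680) = 2^5 × 3 × 5 × 7 × 23 = 77280.
Smallest multiple of 77280 that is ≥ 448343: ⌈448343/77280⌉ × 77280 = 6 × 77280 = 463680.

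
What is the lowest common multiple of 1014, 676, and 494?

1014 = 2 × 3 × 13^2
676 = 2^2 × 13^2
494 = 2 × 13 × 19
LCM(1014, 676, 494) = 2^2 × 3 × 13^2 × 19 = 38532.

38532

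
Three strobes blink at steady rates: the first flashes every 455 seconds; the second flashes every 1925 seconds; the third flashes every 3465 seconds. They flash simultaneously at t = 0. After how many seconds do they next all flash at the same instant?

225225 seconds

They coincide at every common multiple of the periods; the first is the LCM.
455 = 5 × 7 × 13
1925 = 5^2 × 7 × 11
3465 = 3^2 × 5 × 7 × 11
LCM(455, 1925, 3465) = 3^2 × 5^2 × 7 × 11 × 13 = 225225.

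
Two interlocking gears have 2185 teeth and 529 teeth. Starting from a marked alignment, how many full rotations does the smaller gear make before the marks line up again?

95 rotations

They are all back at their starting positions together after one LCM of the periods.
2185 = 5 × 19 × 23
529 = 23^2
LCM(2185, 529) = 5 × 19 × 23^2 = 50255.
Rotations for period 529: 50255 / 529 = 95.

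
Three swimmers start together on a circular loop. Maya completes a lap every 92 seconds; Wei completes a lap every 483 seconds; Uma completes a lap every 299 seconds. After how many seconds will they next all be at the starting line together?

25116 seconds

The first simultaneous occurrence is after LCM of the individual periods.
92 = 2^2 × 23
483 = 3 × 7 × 23
299 = 13 × 23
LCM(92, 483, 299) = 2^2 × 3 × 7 × 13 × 23 = 25116.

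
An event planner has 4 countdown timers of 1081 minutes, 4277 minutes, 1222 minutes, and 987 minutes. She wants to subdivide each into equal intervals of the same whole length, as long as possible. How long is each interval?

The interval must divide each timer length; the longest such is the gcd.
1081 = 23 × 47
4277 = 7 × 13 × 47
1222 = 2 × 13 × 47
987 = 3 × 7 × 47
gcd(1081, 4277, 1222, 987) = 47.

47 minutes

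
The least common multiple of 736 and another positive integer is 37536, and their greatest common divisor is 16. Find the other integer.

gcd × lcm = product of the two integers, so the other integer is (16 × 37536) / 736 = 816.

816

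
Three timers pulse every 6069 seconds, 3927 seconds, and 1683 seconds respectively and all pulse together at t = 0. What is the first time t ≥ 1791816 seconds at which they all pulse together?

1802493 seconds

Joint pulses occur at multiples of LCM(6069, 3927, 1683).
6069 = 3 × 7 × 17^2
3927 = 3 × 7 × 11 × 17
1683 = 3^2 × 11 × 17
LCM(6069, 3927, 1683) = 3^2 × 7 × 11 × 17^2 = 200277.
Smallest multiple of 200277 that is ≥ 1791816: ⌈1791816/200277⌉ × 200277 = 9 × 200277 = 1802493.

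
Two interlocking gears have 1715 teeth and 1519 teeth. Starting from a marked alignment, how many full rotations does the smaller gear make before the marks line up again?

The first common completion time is the LCM of the periods.
1715 = 5 × 7^3
1519 = 7^2 × 31
LCM(1715, 1519) = 5 × 7^3 × 31 = 53165.
Rotations for period 1519: 53165 / 1519 = 35.

35 rotations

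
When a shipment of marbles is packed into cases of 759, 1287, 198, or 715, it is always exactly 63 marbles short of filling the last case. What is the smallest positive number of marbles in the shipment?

295947

Being 63 short of a full case of size k means N ≡ −63 (mod k), i.e. N + 63 is a multiple of each size.
759 = 3 × 11 × 23
1287 = 3^2 × 11 × 13
198 = 2 × 3^2 × 11
715 = 5 × 11 × 13
LCM(759, 1287, 198, 715) = 2 × 3^2 × 5 × 11 × 13 × 23 = 296010.
Smallest positive N is 296010 − 63 = 295947.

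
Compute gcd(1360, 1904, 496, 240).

16

1360 = 2^4 × 5 × 17
1904 = 2^4 × 7 × 17
496 = 2^4 × 31
240 = 2^4 × 3 × 5
gcd(1360, 1904, 496, 240) = 2^4 = 16.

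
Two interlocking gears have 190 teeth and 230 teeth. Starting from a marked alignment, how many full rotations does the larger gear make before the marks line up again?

They are all back at their starting positions together after one LCM of the periods.
190 = 2 × 5 × 19
230 = 2 × 5 × 23
LCM(190, 230) = 2 × 5 × 19 × 23 = 4370.
Rotations for period 230: 4370 / 230 = 19.

19 rotations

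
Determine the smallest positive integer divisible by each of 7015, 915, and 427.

7015 = 5 × 23 × 61
915 = 3 × 5 × 61
427 = 7 × 61
LCM(7015, 915, 427) = 3 × 5 × 7 × 23 × 61 = 147315.

147315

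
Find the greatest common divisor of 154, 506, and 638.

22

154 = 2 × 7 × 11
506 = 2 × 11 × 23
638 = 2 × 11 × 29
gcd(154, 506, 638) = 2 × 11 = 22.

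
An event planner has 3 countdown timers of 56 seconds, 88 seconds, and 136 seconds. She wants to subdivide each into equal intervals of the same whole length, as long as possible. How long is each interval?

The interval must divide each timer length; the longest such is the gcd.
56 = 2^3 × 7
88 = 2^3 × 11
136 = 2^3 × 17
gcd(56, 88, 136) = 2^3 = 8.

8 seconds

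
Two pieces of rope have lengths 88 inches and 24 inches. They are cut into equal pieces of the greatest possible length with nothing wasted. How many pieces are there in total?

14

Piece length = gcd(88, 24).
88 = 2^3 × 11
24 = 2^3 × 3
gcd(88, 24) = 2^3 = 8.
Total pieces = 88/8 + 24/8 = 11 + 3 = 14.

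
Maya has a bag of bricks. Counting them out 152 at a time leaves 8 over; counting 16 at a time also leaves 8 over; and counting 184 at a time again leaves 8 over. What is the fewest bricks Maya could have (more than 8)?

7000

N − 8 must be a common multiple of 152, 16, and 184.
152 = 2^3 × 19
16 = 2^4
184 = 2^3 × 23
LCM(152, 16, 184) = 2^4 × 19 × 23 = 6992.
Smallest N > 8 is LCM + 8 = 6992 + 8 = 7000.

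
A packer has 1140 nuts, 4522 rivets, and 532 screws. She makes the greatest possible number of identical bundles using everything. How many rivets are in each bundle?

Number of bundles = gcd(1140, 4522, 532).
1140 = 2^2 × 3 × 5 × 19
4522 = 2 × 7 × 17 × 19
532 = 2^2 × 7 × 19
gcd(1140, 4522, 532) = 2 × 19 = 38.
rivets per bundle = 4522 / 38 = 119.

119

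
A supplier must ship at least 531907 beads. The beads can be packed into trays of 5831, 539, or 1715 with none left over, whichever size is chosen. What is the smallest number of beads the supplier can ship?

641410

The number of beads must be a common multiple of 5831, 539, and 1715, so a multiple of their LCM.
5831 = 7^3 × 17
539 = 7^2 × 11
1715 = 5 × 7^3
LCM(5831, 539, 1715) = 5 × 7^3 × 11 × 17 = 320705.
Smallest multiple of 320705 that is ≥ 531907: ⌈531907/320705⌉ × 320705 = 2 × 320705 = 641410.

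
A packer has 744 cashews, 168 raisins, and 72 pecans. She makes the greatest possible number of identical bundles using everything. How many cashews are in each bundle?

Number of bundles = gcd(744, 168, 72).
744 = 2^3 × 3 × 31
168 = 2^3 × 3 × 7
72 = 2^3 × 3^2
gcd(744, 168, 72) = 2^3 × 3 = 24.
cashews per bundle = 744 / 24 = 31.

31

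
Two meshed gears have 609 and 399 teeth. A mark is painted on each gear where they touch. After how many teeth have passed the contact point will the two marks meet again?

The first simultaneous occurrence is after LCM of the individual periods.
609 = 3 × 7 × 29
399 = 3 × 7 × 19
LCM(609, 399) = 3 × 7 × 19 × 29 = 11571.

11571 teeth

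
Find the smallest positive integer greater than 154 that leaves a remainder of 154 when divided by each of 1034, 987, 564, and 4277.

N − 154 must be a common multiple of 1034, 987, 564, and 4277.
1034 = 2 × 11 × 47
987 = 3 × 7 × 47
564 = 2^2 × 3 × 47
4277 = 7 × 13 × 47
LCM(1034, 987, 564, 4277) = 2^2 × 3 × 7 × 11 × 13 × 47 = 564564.
Smallest N > 154 is LCM + 154 = 564564 + 154 = 564718.

564718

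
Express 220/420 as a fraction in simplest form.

220 = 2^2 × 5 × 11
420 = 2^2 × 3 × 5 × 7
gcd(220, 420) = 2^2 × 5 = 20.
Divide numerator and denominator by 20: 220/420 = 11/21.

11/21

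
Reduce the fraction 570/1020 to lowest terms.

19/34

570 = 2 × 3 × 5 × 19
1020 = 2^2 × 3 × 5 × 17
gcd(570, 1020) = 2 × 3 × 5 = 30.
Divide numerator and denominator by 30: 570/1020 = 19/34.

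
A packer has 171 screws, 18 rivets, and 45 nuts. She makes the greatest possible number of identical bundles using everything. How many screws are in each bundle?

19

Number of bundles = gcd(171, 18, 45).
171 = 3^2 × 19
18 = 2 × 3^2
45 = 3^2 × 5
gcd(171, 18, 45) = 3^2 = 9.
screws per bundle = 171 / 9 = 19.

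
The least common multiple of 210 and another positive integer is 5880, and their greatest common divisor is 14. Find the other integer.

gcd × lcm = product of the two integers, so the other integer is (14 × 5880) / 210 = 392.

392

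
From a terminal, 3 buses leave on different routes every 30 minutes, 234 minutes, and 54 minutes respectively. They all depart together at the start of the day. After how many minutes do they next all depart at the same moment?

3510 minutes

They coincide at every common multiple of the periods; the first is the LCM.
30 = 2 × 3 × 5
234 = 2 × 3^2 × 13
54 = 2 × 3^3
LCM(30, 234, 54) = 2 × 3^3 × 5 × 13 = 3510.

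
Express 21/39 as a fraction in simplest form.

21 = 3 × 7
39 = 3 × 13
gcd(21, 39) = 3.
Divide numerator and denominator by 3: 21/39 = 7/13.

7/13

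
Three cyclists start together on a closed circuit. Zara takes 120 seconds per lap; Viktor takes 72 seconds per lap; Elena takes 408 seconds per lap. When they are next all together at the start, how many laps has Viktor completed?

85 laps

The first common completion time is the LCM of the periods.
120 = 2^3 × 3 × 5
72 = 2^3 × 3^2
408 = 2^3 × 3 × 17
LCM(120, 72, 408) = 2^3 × 3^2 × 5 × 17 = 6120.
Laps for period 72: 6120 / 72 = 85.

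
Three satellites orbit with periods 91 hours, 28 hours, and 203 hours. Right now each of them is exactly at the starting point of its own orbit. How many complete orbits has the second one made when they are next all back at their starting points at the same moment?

The first common completion time is the LCM of the periods.
91 = 7 × 13
28 = 2^2 × 7
203 = 7 × 29
LCM(91, 28, 203) = 2^2 × 7 × 13 × 29 = 10556.
Orbits for period 28: 10556 / 28 = 377.

377 orbits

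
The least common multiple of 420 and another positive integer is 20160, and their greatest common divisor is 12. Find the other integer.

gcd × lcm = product of the two integers, so the other integer is (12 × 20160) / 420 = 576.

576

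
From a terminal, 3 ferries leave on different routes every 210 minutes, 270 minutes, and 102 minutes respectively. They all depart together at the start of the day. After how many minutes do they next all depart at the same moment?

32130 minutes

They coincide at every common multiple of the periods; the first is the LCM.
210 = 2 × 3 × 5 × 7
270 = 2 × 3^3 × 5
102 = 2 × 3 × 17
LCM(210, 270, 102) = 2 × 3^3 × 5 × 7 × 17 = 32130.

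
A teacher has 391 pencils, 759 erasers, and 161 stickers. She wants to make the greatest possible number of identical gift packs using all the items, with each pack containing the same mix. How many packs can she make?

23 packs

The pack count must divide each quantity, so the greatest is gcd(391, 759, 161).
391 = 17 × 23
759 = 3 × 11 × 23
161 = 7 × 23
gcd(391, 759, 161) = 23.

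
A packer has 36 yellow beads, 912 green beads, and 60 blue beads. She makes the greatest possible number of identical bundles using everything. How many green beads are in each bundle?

Number of bundles = gcd(36, 912, 60).
36 = 2^2 × 3^2
912 = 2^4 × 3 × 19
60 = 2^2 × 3 × 5
gcd(36, 912, 60) = 2^2 × 3 = 12.
green beads per bundle = 912 / 12 = 76.

76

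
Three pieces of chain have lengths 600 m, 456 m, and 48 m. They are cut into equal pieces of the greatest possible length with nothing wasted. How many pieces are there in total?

46

Piece length = gcd(600, 456, 48).
600 = 2^3 × 3 × 5^2
456 = 2^3 × 3 × 19
48 = 2^4 × 3
gcd(600, 456, 48) = 2^3 × 3 = 24.
Total pieces = 600/24 + 456/24 + 48/24 = 25 + 19 + 2 = 46.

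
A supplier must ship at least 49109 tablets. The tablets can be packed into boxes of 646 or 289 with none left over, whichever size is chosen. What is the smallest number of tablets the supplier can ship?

54910

The number of tablets must be a common multiple of 646 and 289, so a multiple of their LCM.
646 = 2 × 17 × 19
289 = 17^2
LCM(646, 289) = 2 × 17^2 × 19 = 10982.
Smallest multiple of 10982 that is ≥ 49109: ⌈49109/10982⌉ × 10982 = 5 × 10982 = 54910.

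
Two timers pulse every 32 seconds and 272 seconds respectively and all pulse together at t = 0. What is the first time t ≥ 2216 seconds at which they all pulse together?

2720 seconds

Joint pulses occur at multiples of LCM(32, 272).
32 = 2^5
272 = 2^4 × 17
LCM(32, 272) = 2^5 × 17 = 544.
Smallest multiple of 544 that is ≥ 2216: ⌈2216/544⌉ × 544 = 5 × 544 = 2720.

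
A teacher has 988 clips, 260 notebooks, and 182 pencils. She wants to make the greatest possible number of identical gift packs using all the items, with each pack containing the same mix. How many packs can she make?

26 packs

The pack count must divide each quantity, so the greatest is gcd(988, 260, 182).
988 = 2^2 × 13 × 19
260 = 2^2 × 5 × 13
182 = 2 × 7 × 13
gcd(988, 260, 182) = 2 × 13 = 26.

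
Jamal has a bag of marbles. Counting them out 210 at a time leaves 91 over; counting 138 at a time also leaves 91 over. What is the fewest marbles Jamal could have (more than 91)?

4921

N − 91 must be a common multiple of 210 and 138.
210 = 2 × 3 × 5 × 7
138 = 2 × 3 × 23
LCM(210, 138) = 2 × 3 × 5 × 7 × 23 = 4830.
Smallest N > 91 is LCM + 91 = 4830 + 91 = 4921.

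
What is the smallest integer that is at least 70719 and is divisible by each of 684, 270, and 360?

82080

The integer must be a common multiple of 684, 270, and 360, so a multiple of their LCM.
684 = 2^2 × 3^2 × 19
270 = 2 × 3^3 × 5
360 = 2^3 × 3^2 × 5
LCM(684, 270, 360) = 2^3 × 3^3 × 5 × 19 = 20520.
Smallest multiple of 20520 that is ≥ 70719: ⌈70719/20520⌉ × 20520 = 4 × 20520 = 82080.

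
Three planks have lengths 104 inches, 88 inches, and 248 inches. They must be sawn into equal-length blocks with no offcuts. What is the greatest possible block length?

This is the greatest common divisor of 104, 88, and 248.
104 = 2^3 × 13
88 = 2^3 × 11
248 = 2^3 × 31
gcd(104, 88, 248) = 2^3 = 8.

8 inches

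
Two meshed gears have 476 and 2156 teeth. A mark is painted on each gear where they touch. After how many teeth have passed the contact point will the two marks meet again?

The first simultaneous occurrence is after LCM of the individual periods.
476 = 2^2 × 7 × 17
2156 = 2^2 × 7^2 × 11
LCM(476, 2156) = 2^2 × 7^2 × 11 × 17 = 36652.

36652 teeth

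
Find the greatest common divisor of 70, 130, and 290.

70 = 2 × 5 × 7
130 = 2 × 5 × 13
290 = 2 × 5 × 29
gcd(70, 130, 290) = 2 × 5 = 10.

10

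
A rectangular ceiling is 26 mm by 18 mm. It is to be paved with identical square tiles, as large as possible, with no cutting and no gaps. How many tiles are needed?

Tile side = gcd(26, 18).
26 = 2 × 13
18 = 2 × 3^2
gcd(26, 18) = 2.
Tiles: (26/2) × (18/2) = 13 × 9 = 117.

117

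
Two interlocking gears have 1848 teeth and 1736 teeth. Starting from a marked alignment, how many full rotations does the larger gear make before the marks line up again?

They are all back at their starting positions together after one LCM of the periods.
1848 = 2^3 × 3 × 7 × 11
1736 = 2^3 × 7 × 31
LCM(1848, 1736) = 2^3 × 3 × 7 × 11 × 31 = 57288.
Rotations for period 1848: 57288 / 1848 = 31.

31 rotations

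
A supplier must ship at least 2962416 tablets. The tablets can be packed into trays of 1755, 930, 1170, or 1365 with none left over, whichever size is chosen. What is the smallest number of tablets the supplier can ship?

The number of tablets must be a common multiple of 1755, 930, 1170, and 1365, so a multiple of their LCM.
1755 = 3^3 × 5 × 13
930 = 2 × 3 × 5 × 31
1170 = 2 × 3^2 × 5 × 13
1365 = 3 × 5 × 7 × 13
LCM(1755, 930, 1170, 1365) = 2 × 3^3 × 5 × 7 × 13 × 31 = 761670.
Smallest multiple of 761670 that is ≥ 2962416: ⌈2962416/761670⌉ × 761670 = 4 × 761670 = 3046680.

3046680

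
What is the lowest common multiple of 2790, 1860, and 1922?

172980

2790 = 2 × 3^2 × 5 × 31
1860 = 2^2 × 3 × 5 × 31
1922 = 2 × 31^2
LCM(2790, 1860, 1922) = 2^2 × 3^2 × 5 × 31^2 = 172980.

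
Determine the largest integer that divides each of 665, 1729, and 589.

19

665 = 5 × 7 × 19
1729 = 7 × 13 × 19
589 = 19 × 31
gcd(665, 1729, 589) = 19.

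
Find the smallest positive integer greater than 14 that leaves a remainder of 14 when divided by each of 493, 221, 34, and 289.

217920

N − 14 must be a common multiple of 493, 221, 34, and 289.
493 = 17 × 29
221 = 13 × 17
34 = 2 × 17
289 = 17^2
LCM(493, 221, 34, 289) = 2 × 13 × 17^2 × 29 = 217906.
Smallest N > 14 is LCM + 14 = 217906 + 14 = 217920.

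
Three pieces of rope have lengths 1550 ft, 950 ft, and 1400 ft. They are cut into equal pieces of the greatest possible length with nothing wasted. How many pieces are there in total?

78

Piece length = gcd(1550, 950, 1400).
1550 = 2 × 5^2 × 31
950 = 2 × 5^2 × 19
1400 = 2^3 × 5^2 × 7
gcd(1550, 950, 1400) = 2 × 5^2 = 50.
Total pieces = 1550/50 + 950/50 + 1400/50 = 31 + 19 + 28 = 78.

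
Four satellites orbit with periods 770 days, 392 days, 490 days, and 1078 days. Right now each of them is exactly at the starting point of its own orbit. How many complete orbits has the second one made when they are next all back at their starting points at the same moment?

All finish a whole number of cycles simultaneously at t = LCM of the periods.
770 = 2 × 5 × 7 × 11
392 = 2^3 × 7^2
490 = 2 × 5 × 7^2
1078 = 2 × 7^2 × 11
LCM(770, 392, 490, 1078) = 2^3 × 5 × 7^2 × 11 = 21560.
Orbits for period 392: 21560 / 392 = 55.

55 orbits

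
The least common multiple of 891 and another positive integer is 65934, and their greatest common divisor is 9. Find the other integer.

666

gcd × lcm = product of the two integers, so the other integer is (9 × 65934) / 891 = 666.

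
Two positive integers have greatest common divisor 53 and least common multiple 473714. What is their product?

25106842

For any two positive integers, gcd × lcm = product = 53 × 473714 = 25106842.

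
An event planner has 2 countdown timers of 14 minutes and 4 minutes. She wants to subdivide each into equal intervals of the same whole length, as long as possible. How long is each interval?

The interval must divide each timer length; the longest such is the gcd.
14 = 2 × 7
4 = 2^2
gcd(14, 4) = 2.

2 minutes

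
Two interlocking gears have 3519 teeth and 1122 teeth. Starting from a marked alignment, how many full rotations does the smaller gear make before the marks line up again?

69 rotations

The first common completion time is the LCM of the periods.
3519 = 3^2 × 17 × 23
1122 = 2 × 3 × 11 × 17
LCM(3519, 1122) = 2 × 3^2 × 11 × 17 × 23 = 77418.
Rotations for period 1122: 77418 / 1122 = 69.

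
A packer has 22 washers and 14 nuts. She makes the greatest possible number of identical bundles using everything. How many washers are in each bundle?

Number of bundles = gcd(22, 14).
22 = 2 × 11
14 = 2 × 7
gcd(22, 14) = 2.
washers per bundle = 22 / 2 = 11.

11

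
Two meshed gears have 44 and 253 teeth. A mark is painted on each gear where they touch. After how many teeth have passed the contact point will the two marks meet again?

The first simultaneous occurrence is after LCM of the individual periods.
44 = 2^2 × 11
253 = 11 × 23
LCM(44, 253) = 2^2 × 11 × 23 = 1012.

1012 teeth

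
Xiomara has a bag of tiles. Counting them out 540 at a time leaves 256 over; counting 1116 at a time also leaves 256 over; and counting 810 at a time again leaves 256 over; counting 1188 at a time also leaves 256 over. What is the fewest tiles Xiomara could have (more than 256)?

552676

N − 256 must be a common multiple of 540, 1116, 810, and 1188.
540 = 2^2 × 3^3 × 5
1116 = 2^2 × 3^2 × 31
810 = 2 × 3^4 × 5
1188 = 2^2 × 3^3 × 11
LCM(540, 1116, 810, 1188) = 2^2 × 3^4 × 5 × 11 × 31 = 552420.
Smallest N > 256 is LCM + 256 = 552420 + 256 = 552676.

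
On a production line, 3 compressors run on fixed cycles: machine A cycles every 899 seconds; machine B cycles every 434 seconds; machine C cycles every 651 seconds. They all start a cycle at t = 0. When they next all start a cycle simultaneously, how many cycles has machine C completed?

The first common completion time is the LCM of the periods.
899 = 29 × 31
434 = 2 × 7 × 31
651 = 3 × 7 × 31
LCM(899, 434, 651) = 2 × 3 × 7 × 29 × 31 = 37758.
Cycles for period 651: 37758 / 651 = 58.

58 cycles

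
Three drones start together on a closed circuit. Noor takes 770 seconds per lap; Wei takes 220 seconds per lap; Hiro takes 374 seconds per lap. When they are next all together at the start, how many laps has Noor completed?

They are all back at their starting positions together after one LCM of the periods.
770 = 2 × 5 × 7 × 11
220 = 2^2 × 5 × 11
374 = 2 × 11 × 17
LCM(770, 220, 374) = 2^2 × 5 × 7 × 11 × 17 = 26180.
Laps for period 770: 26180 / 770 = 34.

34 laps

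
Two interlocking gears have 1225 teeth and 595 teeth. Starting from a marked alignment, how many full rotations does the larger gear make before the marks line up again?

They are all back at their starting positions together after one LCM of the periods.
1225 = 5^2 × 7^2
595 = 5 × 7 × 17
LCM(1225, 595) = 5^2 × 7^2 × 17 = 20825.
Rotations for period 1225: 20825 / 1225 = 17.

17 rotations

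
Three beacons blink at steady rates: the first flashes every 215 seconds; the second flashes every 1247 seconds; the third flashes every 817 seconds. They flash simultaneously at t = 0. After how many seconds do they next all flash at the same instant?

The first simultaneous occurrence is after LCM of the individual periods.
215 = 5 × 43
1247 = 29 × 43
817 = 19 × 43
LCM(215, 1247, 817) = 5 × 19 × 29 × 43 = 118465.

118465 seconds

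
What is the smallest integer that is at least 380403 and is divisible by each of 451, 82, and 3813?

The integer must be a common multiple of 451, 82, and 3813, so a multiple of their LCM.
451 = 11 × 41
82 = 2 × 41
3813 = 3 × 31 × 41
LCM(451, 82, 3813) = 2 × 3 × 11 × 31 × 41 = 83886.
Smallest multiple of 83886 that is ≥ 380403: ⌈380403/83886⌉ × 83886 = 5 × 83886 = 419430.

419430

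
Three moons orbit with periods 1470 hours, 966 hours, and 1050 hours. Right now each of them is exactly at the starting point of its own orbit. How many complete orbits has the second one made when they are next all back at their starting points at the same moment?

They are all back at their starting positions together after one LCM of the periods.
1470 = 2 × 3 × 5 × 7^2
966 = 2 × 3 × 7 × 23
1050 = 2 × 3 × 5^2 × 7
LCM(1470, 966, 1050) = 2 × 3 × 5^2 × 7^2 × 23 = 169050.
Orbits for period 966: 169050 / 966 = 175.

175 orbits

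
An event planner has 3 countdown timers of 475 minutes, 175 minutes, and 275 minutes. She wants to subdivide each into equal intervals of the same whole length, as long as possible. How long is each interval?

The interval must divide each timer length; the longest such is the gcd.
475 = 5^2 × 19
175 = 5^2 × 7
275 = 5^2 × 11
gcd(475, 175, 275) = 5^2 = 25.

25 minutes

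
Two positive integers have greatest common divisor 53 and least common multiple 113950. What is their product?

For any two positive integers, gcd × lcm = product = 53 × 113950 = 6039350.

6039350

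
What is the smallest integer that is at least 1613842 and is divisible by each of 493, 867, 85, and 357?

The integer must be a common multiple of 493, 867, 85, and 357, so a multiple of their LCM.
493 = 17 × 29
867 = 3 × 17^2
85 = 5 × 17
357 = 3 × 7 × 17
LCM(493, 867, 85, 357) = 3 × 5 × 7 × 17^2 × 29 = 880005.
Smallest multiple of 880005 that is ≥ 1613842: ⌈1613842/880005⌉ × 880005 = 2 × 880005 = 1760010.

1760010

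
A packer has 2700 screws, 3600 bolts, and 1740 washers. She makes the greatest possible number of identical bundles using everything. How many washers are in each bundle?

29

Number of bundles = gcd(2700, 3600, 1740).
2700 = 2^2 × 3^3 × 5^2
3600 = 2^4 × 3^2 × 5^2
1740 = 2^2 × 3 × 5 × 29
gcd(2700, 3600, 1740) = 2^2 × 3 × 5 = 60.
washers per bundle = 1740 / 60 = 29.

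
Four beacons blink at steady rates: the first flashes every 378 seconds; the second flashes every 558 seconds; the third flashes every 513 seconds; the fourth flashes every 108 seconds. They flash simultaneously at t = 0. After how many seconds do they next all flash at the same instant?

The first simultaneous occurrence is after LCM of the individual periods.
378 = 2 × 3^3 × 7
558 = 2 × 3^2 × 31
513 = 3^3 × 19
108 = 2^2 × 3^3
LCM(378, 558, 513, 108) = 2^2 × 3^3 × 7 × 19 × 31 = 445284.

445284 seconds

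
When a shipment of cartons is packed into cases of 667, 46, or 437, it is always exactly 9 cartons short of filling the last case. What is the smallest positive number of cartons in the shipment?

25337

Being 9 short of a full case of size k means N ≡ −9 (mod k), i.e. N + 9 is a multiple of each size.
667 = 23 × 29
46 = 2 × 23
437 = 19 × 23
LCM(667, 46, 437) = 2 × 19 × 23 × 29 = 25346.
Smallest positive N is 25346 − 9 = 25337.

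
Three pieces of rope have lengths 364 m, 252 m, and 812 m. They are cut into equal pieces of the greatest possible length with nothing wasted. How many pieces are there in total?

Piece length = gcd(364, 252, 812).
364 = 2^2 × 7 × 13
252 = 2^2 × 3^2 × 7
812 = 2^2 × 7 × 29
gcd(364, 252, 812) = 2^2 × 7 = 28.
Total pieces = 364/28 + 252/28 + 812/28 = 13 + 9 + 29 = 51.

51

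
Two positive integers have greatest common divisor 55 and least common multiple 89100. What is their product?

4900500

For any two positive integers, gcd × lcm = product = 55 × 89100 = 4900500.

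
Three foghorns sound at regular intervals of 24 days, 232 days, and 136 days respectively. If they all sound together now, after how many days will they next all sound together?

The first simultaneous occurrence is after LCM of the individual periods.
24 = 2^3 × 3
232 = 2^3 × 29
136 = 2^3 × 17
LCM(24, 232, 136) = 2^3 × 3 × 17 × 29 = 11832.

11832 days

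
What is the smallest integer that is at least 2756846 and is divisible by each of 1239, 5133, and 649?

2766687

The integer must be a common multiple of 1239, 5133, and 649, so a multiple of their LCM.
1239 = 3 × 7 × 59
5133 = 3 × 29 × 59
649 = 11 × 59
LCM(1239, 5133, 649) = 3 × 7 × 11 × 29 × 59 = 395241.
Smallest multiple of 395241 that is ≥ 2756846: ⌈2756846/395241⌉ × 395241 = 7 × 395241 = 2766687.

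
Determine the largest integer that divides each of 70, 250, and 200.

70 = 2 × 5 × 7
250 = 2 × 5^3
200 = 2^3 × 5^2
gcd(70, 250, 200) = 2 × 5 = 10.

10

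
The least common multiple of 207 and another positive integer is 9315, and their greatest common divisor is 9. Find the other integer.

gcd × lcm = product of the two integers, so the other integer is (9 × 9315) / 207 = 405.

405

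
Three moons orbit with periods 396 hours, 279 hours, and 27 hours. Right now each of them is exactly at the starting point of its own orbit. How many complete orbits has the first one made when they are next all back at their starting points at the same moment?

93 orbits

All finish a whole number of cycles simultaneously at t = LCM of the periods.
396 = 2^2 × 3^2 × 11
279 = 3^2 × 31
27 = 3^3
LCM(396, 279, 27) = 2^2 × 3^3 × 11 × 31 = 36828.
Orbits for period 396: 36828 / 396 = 93.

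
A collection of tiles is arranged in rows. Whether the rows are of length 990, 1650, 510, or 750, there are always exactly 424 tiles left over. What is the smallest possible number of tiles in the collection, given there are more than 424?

N − 424 must be a common multiple of 990, 1650, 510, and 750.
990 = 2 × 3^2 × 5 × 11
1650 = 2 × 3 × 5^2 × 11
510 = 2 × 3 × 5 × 17
750 = 2 × 3 × 5^3
LCM(990, 1650, 510, 750) = 2 × 3^2 × 5^3 × 11 × 17 = 420750.
Smallest N > 424 is LCM + 424 = 420750 + 424 = 421174.

421174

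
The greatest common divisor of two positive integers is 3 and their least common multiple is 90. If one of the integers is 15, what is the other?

For two integers, gcd × lcm = product, so the other is (3 × 90) / 15 = 270 / 15 = 18.

18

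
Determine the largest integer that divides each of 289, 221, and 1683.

289 = 17^2
221 = 13 × 17
1683 = 3^2 × 11 × 17
gcd(289, 221, 1683) = 17.

17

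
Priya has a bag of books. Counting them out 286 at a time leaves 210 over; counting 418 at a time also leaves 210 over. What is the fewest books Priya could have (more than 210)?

N − 210 must be a common multiple of 286 and 418.
286 = 2 × 11 × 13
418 = 2 × 11 × 19
LCM(286, 418) = 2 × 11 × 13 × 19 = 5434.
Smallest N > 210 is LCM + 210 = 5434 + 210 = 5644.

5644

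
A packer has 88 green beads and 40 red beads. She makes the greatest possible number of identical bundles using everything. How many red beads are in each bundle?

5

Number of bundles = gcd(88, 40).
88 = 2^3 × 11
40 = 2^3 × 5
gcd(88, 40) = 2^3 = 8.
red beads per bundle = 40 / 8 = 5.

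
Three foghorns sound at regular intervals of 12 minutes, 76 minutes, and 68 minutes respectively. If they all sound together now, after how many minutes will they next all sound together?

3876 minutes

They coincide at every common multiple of the periods; the first is the LCM.
12 = 2^2 × 3
76 = 2^2 × 19
68 = 2^2 × 17
LCM(12, 76, 68) = 2^2 × 3 × 17 × 19 = 3876.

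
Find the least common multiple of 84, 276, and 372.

59892

84 = 2^2 × 3 × 7
276 = 2^2 × 3 × 23
372 = 2^2 × 3 × 31
LCM(84, 276, 372) = 2^2 × 3 × 7 × 23 × 31 = 59892.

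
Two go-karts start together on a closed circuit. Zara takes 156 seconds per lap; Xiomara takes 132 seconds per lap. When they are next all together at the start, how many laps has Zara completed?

11 laps

The first common completion time is the LCM of the periods.
156 = 2^2 × 3 × 13
132 = 2^2 × 3 × 11
LCM(156, 132) = 2^2 × 3 × 11 × 13 = 1716.
Laps for period 156: 1716 / 156 = 11.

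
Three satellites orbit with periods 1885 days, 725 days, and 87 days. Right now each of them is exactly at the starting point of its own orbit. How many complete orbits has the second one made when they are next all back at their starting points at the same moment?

39 orbits

They are all back at their starting positions together after one LCM of the periods.
1885 = 5 × 13 × 29
725 = 5^2 × 29
87 = 3 × 29
LCM(1885, 725, 87) = 3 × 5^2 × 13 × 29 = 28275.
Orbits for period 725: 28275 / 725 = 39.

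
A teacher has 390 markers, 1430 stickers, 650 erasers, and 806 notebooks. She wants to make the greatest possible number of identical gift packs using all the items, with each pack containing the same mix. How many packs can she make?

26 packs

The pack count must divide each quantity, so the greatest is gcd(390, 1430, 650, 806).
390 = 2 × 3 × 5 × 13
1430 = 2 × 5 × 11 × 13
650 = 2 × 5^2 × 13
806 = 2 × 13 × 31
gcd(390, 1430, 650, 806) = 2 × 13 = 26.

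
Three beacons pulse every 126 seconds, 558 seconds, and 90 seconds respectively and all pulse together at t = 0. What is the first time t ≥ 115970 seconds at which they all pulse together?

117180 seconds

Joint pulses occur at multiples of LCM(126, 558, 90).
126 = 2 × 3^2 × 7
558 = 2 × 3^2 × 31
90 = 2 × 3^2 × 5
LCM(126, 558, 90) = 2 × 3^2 × 5 × 7 × 31 = 19530.
Smallest multiple of 19530 that is ≥ 115970: ⌈115970/19530⌉ × 19530 = 6 × 19530 = 117180.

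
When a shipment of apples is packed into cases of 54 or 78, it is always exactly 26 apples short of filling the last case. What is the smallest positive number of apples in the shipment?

676

Being 26 short of a full case of size k means N ≡ −26 (mod k), i.e. N + 26 is a multiple of each size.
54 = 2 × 3^3
78 = 2 × 3 × 13
LCM(54, 78) = 2 × 3^3 × 13 = 702.
Smallest positive N is 702 − 26 = 676.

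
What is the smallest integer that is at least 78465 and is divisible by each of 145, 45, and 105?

The integer must be a common multiple of 145, 45, and 105, so a multiple of their LCM.
145 = 5 × 29
45 = 3^2 × 5
105 = 3 × 5 × 7
LCM(145, 45, 105) = 3^2 × 5 × 7 × 29 = 9135.
Smallest multiple of 9135 that is ≥ 78465: ⌈78465/9135⌉ × 9135 = 9 × 9135 = 82215.

82215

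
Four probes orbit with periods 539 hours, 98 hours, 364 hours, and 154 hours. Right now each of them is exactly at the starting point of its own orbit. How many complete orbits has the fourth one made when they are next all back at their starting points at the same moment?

The first common completion time is the LCM of the periods.
539 = 7^2 × 11
98 = 2 × 7^2
364 = 2^2 × 7 × 13
154 = 2 × 7 × 11
LCM(539, 98, 364, 154) = 2^2 × 7^2 × 11 × 13 = 28028.
Orbits for period 154: 28028 / 154 = 182.

182 orbits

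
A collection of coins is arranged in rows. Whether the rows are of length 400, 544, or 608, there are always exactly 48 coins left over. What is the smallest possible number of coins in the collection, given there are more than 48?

N − 48 must be a common multiple of 400, 544, and 608.
400 = 2^4 × 5^2
544 = 2^5 × 17
608 = 2^5 × 19
LCM(400, 544, 608) = 2^5 × 5^2 × 17 × 19 = 258400.
Smallest N > 48 is LCM + 48 = 258400 + 48 = 258448.

258448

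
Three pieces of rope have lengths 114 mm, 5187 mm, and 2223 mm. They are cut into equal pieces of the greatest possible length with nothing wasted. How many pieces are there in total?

Piece length = gcd(114, 5187, 2223).
114 = 2 × 3 × 19
5187 = 3 × 7 × 13 × 19
2223 = 3^2 × 13 × 19
gcd(114, 5187, 2223) = 3 × 19 = 57.
Total pieces = 114/57 + 5187/57 + 2223/57 = 2 + 91 + 39 = 132.

132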